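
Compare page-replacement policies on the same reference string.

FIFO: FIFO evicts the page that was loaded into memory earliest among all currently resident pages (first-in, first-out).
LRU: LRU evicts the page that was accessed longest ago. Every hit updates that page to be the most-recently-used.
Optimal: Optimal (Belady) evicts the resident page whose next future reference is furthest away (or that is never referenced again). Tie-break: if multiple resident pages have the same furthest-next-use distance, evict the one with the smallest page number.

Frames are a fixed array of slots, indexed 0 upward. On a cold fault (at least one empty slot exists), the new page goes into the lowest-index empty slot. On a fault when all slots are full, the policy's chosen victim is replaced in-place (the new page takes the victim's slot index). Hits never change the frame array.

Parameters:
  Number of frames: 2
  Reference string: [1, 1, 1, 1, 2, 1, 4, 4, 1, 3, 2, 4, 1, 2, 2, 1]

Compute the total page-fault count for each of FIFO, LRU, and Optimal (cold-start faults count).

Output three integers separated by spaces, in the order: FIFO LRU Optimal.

--- FIFO ---
  step 0: ref 1 -> FAULT, frames=[1,-] (faults so far: 1)
  step 1: ref 1 -> HIT, frames=[1,-] (faults so far: 1)
  step 2: ref 1 -> HIT, frames=[1,-] (faults so far: 1)
  step 3: ref 1 -> HIT, frames=[1,-] (faults so far: 1)
  step 4: ref 2 -> FAULT, frames=[1,2] (faults so far: 2)
  step 5: ref 1 -> HIT, frames=[1,2] (faults so far: 2)
  step 6: ref 4 -> FAULT, evict 1, frames=[4,2] (faults so far: 3)
  step 7: ref 4 -> HIT, frames=[4,2] (faults so far: 3)
  step 8: ref 1 -> FAULT, evict 2, frames=[4,1] (faults so far: 4)
  step 9: ref 3 -> FAULT, evict 4, frames=[3,1] (faults so far: 5)
  step 10: ref 2 -> FAULT, evict 1, frames=[3,2] (faults so far: 6)
  step 11: ref 4 -> FAULT, evict 3, frames=[4,2] (faults so far: 7)
  step 12: ref 1 -> FAULT, evict 2, frames=[4,1] (faults so far: 8)
  step 13: ref 2 -> FAULT, evict 4, frames=[2,1] (faults so far: 9)
  step 14: ref 2 -> HIT, frames=[2,1] (faults so far: 9)
  step 15: ref 1 -> HIT, frames=[2,1] (faults so far: 9)
  FIFO total faults: 9
--- LRU ---
  step 0: ref 1 -> FAULT, frames=[1,-] (faults so far: 1)
  step 1: ref 1 -> HIT, frames=[1,-] (faults so far: 1)
  step 2: ref 1 -> HIT, frames=[1,-] (faults so far: 1)
  step 3: ref 1 -> HIT, frames=[1,-] (faults so far: 1)
  step 4: ref 2 -> FAULT, frames=[1,2] (faults so far: 2)
  step 5: ref 1 -> HIT, frames=[1,2] (faults so far: 2)
  step 6: ref 4 -> FAULT, evict 2, frames=[1,4] (faults so far: 3)
  step 7: ref 4 -> HIT, frames=[1,4] (faults so far: 3)
  step 8: ref 1 -> HIT, frames=[1,4] (faults so far: 3)
  step 9: ref 3 -> FAULT, evict 4, frames=[1,3] (faults so far: 4)
  step 10: ref 2 -> FAULT, evict 1, frames=[2,3] (faults so far: 5)
  step 11: ref 4 -> FAULT, evict 3, frames=[2,4] (faults so far: 6)
  step 12: ref 1 -> FAULT, evict 2, frames=[1,4] (faults so far: 7)
  step 13: ref 2 -> FAULT, evict 4, frames=[1,2] (faults so far: 8)
  step 14: ref 2 -> HIT, frames=[1,2] (faults so far: 8)
  step 15: ref 1 -> HIT, frames=[1,2] (faults so far: 8)
  LRU total faults: 8
--- Optimal ---
  step 0: ref 1 -> FAULT, frames=[1,-] (faults so far: 1)
  step 1: ref 1 -> HIT, frames=[1,-] (faults so far: 1)
  step 2: ref 1 -> HIT, frames=[1,-] (faults so far: 1)
  step 3: ref 1 -> HIT, frames=[1,-] (faults so far: 1)
  step 4: ref 2 -> FAULT, frames=[1,2] (faults so far: 2)
  step 5: ref 1 -> HIT, frames=[1,2] (faults so far: 2)
  step 6: ref 4 -> FAULT, evict 2, frames=[1,4] (faults so far: 3)
  step 7: ref 4 -> HIT, frames=[1,4] (faults so far: 3)
  step 8: ref 1 -> HIT, frames=[1,4] (faults so far: 3)
  step 9: ref 3 -> FAULT, evict 1, frames=[3,4] (faults so far: 4)
  step 10: ref 2 -> FAULT, evict 3, frames=[2,4] (faults so far: 5)
  step 11: ref 4 -> HIT, frames=[2,4] (faults so far: 5)
  step 12: ref 1 -> FAULT, evict 4, frames=[2,1] (faults so far: 6)
  step 13: ref 2 -> HIT, frames=[2,1] (faults so far: 6)
  step 14: ref 2 -> HIT, frames=[2,1] (faults so far: 6)
  step 15: ref 1 -> HIT, frames=[2,1] (faults so far: 6)
  Optimal total faults: 6

Answer: 9 8 6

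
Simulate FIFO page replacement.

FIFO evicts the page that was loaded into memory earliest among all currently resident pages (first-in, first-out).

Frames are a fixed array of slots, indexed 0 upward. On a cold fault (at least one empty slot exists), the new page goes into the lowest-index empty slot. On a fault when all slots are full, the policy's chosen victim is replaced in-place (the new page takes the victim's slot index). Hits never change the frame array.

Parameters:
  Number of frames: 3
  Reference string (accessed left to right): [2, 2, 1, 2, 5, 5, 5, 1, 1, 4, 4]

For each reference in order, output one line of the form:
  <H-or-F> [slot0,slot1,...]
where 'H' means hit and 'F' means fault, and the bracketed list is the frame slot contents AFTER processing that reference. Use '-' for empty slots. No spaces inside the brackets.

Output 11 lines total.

F [2,-,-]
H [2,-,-]
F [2,1,-]
H [2,1,-]
F [2,1,5]
H [2,1,5]
H [2,1,5]
H [2,1,5]
H [2,1,5]
F [4,1,5]
H [4,1,5]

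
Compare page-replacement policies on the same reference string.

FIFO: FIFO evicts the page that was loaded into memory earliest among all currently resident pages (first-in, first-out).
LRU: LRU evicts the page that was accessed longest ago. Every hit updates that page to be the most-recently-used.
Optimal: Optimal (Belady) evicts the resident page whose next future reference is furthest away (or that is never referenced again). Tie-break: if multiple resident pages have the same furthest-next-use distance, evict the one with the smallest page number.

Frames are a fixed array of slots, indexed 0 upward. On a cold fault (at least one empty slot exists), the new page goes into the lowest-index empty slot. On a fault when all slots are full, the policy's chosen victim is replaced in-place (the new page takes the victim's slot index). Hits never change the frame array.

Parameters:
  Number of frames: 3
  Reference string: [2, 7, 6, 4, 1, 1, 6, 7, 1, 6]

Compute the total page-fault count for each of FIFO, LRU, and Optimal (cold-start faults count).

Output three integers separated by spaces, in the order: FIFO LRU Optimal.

--- FIFO ---
  step 0: ref 2 -> FAULT, frames=[2,-,-] (faults so far: 1)
  step 1: ref 7 -> FAULT, frames=[2,7,-] (faults so far: 2)
  step 2: ref 6 -> FAULT, frames=[2,7,6] (faults so far: 3)
  step 3: ref 4 -> FAULT, evict 2, frames=[4,7,6] (faults so far: 4)
  step 4: ref 1 -> FAULT, evict 7, frames=[4,1,6] (faults so far: 5)
  step 5: ref 1 -> HIT, frames=[4,1,6] (faults so far: 5)
  step 6: ref 6 -> HIT, frames=[4,1,6] (faults so far: 5)
  step 7: ref 7 -> FAULT, evict 6, frames=[4,1,7] (faults so far: 6)
  step 8: ref 1 -> HIT, frames=[4,1,7] (faults so far: 6)
  step 9: ref 6 -> FAULT, evict 4, frames=[6,1,7] (faults so far: 7)
  FIFO total faults: 7
--- LRU ---
  step 0: ref 2 -> FAULT, frames=[2,-,-] (faults so far: 1)
  step 1: ref 7 -> FAULT, frames=[2,7,-] (faults so far: 2)
  step 2: ref 6 -> FAULT, frames=[2,7,6] (faults so far: 3)
  step 3: ref 4 -> FAULT, evict 2, frames=[4,7,6] (faults so far: 4)
  step 4: ref 1 -> FAULT, evict 7, frames=[4,1,6] (faults so far: 5)
  step 5: ref 1 -> HIT, frames=[4,1,6] (faults so far: 5)
  step 6: ref 6 -> HIT, frames=[4,1,6] (faults so far: 5)
  step 7: ref 7 -> FAULT, evict 4, frames=[7,1,6] (faults so far: 6)
  step 8: ref 1 -> HIT, frames=[7,1,6] (faults so far: 6)
  step 9: ref 6 -> HIT, frames=[7,1,6] (faults so far: 6)
  LRU total faults: 6
--- Optimal ---
  step 0: ref 2 -> FAULT, frames=[2,-,-] (faults so far: 1)
  step 1: ref 7 -> FAULT, frames=[2,7,-] (faults so far: 2)
  step 2: ref 6 -> FAULT, frames=[2,7,6] (faults so far: 3)
  step 3: ref 4 -> FAULT, evict 2, frames=[4,7,6] (faults so far: 4)
  step 4: ref 1 -> FAULT, evict 4, frames=[1,7,6] (faults so far: 5)
  step 5: ref 1 -> HIT, frames=[1,7,6] (faults so far: 5)
  step 6: ref 6 -> HIT, frames=[1,7,6] (faults so far: 5)
  step 7: ref 7 -> HIT, frames=[1,7,6] (faults so far: 5)
  step 8: ref 1 -> HIT, frames=[1,7,6] (faults so far: 5)
  step 9: ref 6 -> HIT, frames=[1,7,6] (faults so far: 5)
  Optimal total faults: 5

Answer: 7 6 5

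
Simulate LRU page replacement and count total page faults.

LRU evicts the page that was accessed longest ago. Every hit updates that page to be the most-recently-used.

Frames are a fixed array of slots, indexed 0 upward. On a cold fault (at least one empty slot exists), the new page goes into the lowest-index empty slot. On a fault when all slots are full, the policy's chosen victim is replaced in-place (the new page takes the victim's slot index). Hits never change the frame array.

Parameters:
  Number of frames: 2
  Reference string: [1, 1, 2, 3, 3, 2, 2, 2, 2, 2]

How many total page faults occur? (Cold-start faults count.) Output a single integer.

Step 0: ref 1 → FAULT, frames=[1,-]
Step 1: ref 1 → HIT, frames=[1,-]
Step 2: ref 2 → FAULT, frames=[1,2]
Step 3: ref 3 → FAULT (evict 1), frames=[3,2]
Step 4: ref 3 → HIT, frames=[3,2]
Step 5: ref 2 → HIT, frames=[3,2]
Step 6: ref 2 → HIT, frames=[3,2]
Step 7: ref 2 → HIT, frames=[3,2]
Step 8: ref 2 → HIT, frames=[3,2]
Step 9: ref 2 → HIT, frames=[3,2]
Total faults: 3

Answer: 3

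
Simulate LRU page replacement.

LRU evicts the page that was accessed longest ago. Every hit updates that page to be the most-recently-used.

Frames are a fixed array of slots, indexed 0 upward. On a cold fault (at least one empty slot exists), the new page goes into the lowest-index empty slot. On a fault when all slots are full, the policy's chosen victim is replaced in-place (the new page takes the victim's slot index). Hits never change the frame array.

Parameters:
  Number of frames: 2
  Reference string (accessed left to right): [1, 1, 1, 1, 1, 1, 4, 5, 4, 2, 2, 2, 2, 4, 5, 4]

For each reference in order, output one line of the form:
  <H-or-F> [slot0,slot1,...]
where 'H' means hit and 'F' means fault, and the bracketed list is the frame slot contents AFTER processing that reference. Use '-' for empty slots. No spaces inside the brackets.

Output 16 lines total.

F [1,-]
H [1,-]
H [1,-]
H [1,-]
H [1,-]
H [1,-]
F [1,4]
F [5,4]
H [5,4]
F [2,4]
H [2,4]
H [2,4]
H [2,4]
H [2,4]
F [5,4]
H [5,4]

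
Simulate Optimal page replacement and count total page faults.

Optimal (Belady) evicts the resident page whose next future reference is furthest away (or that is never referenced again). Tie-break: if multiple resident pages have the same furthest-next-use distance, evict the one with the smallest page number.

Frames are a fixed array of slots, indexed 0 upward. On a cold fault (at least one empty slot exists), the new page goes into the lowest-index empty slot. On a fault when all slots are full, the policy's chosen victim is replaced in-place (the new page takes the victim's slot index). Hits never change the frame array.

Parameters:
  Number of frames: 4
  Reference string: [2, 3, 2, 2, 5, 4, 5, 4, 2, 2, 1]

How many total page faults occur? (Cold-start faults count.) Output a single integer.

Answer: 5

Derivation:
Step 0: ref 2 → FAULT, frames=[2,-,-,-]
Step 1: ref 3 → FAULT, frames=[2,3,-,-]
Step 2: ref 2 → HIT, frames=[2,3,-,-]
Step 3: ref 2 → HIT, frames=[2,3,-,-]
Step 4: ref 5 → FAULT, frames=[2,3,5,-]
Step 5: ref 4 → FAULT, frames=[2,3,5,4]
Step 6: ref 5 → HIT, frames=[2,3,5,4]
Step 7: ref 4 → HIT, frames=[2,3,5,4]
Step 8: ref 2 → HIT, frames=[2,3,5,4]
Step 9: ref 2 → HIT, frames=[2,3,5,4]
Step 10: ref 1 → FAULT (evict 2), frames=[1,3,5,4]
Total faults: 5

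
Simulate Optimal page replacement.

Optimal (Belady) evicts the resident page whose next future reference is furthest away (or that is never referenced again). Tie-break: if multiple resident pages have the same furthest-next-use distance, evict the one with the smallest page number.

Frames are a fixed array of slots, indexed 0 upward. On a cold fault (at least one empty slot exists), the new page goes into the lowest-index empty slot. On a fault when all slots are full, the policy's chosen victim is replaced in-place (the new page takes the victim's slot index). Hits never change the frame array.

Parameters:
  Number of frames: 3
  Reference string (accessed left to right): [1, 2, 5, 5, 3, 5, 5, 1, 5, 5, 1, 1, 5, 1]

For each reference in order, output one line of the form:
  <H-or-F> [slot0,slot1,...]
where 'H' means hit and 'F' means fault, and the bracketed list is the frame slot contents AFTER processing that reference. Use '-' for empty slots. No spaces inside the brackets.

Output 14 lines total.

F [1,-,-]
F [1,2,-]
F [1,2,5]
H [1,2,5]
F [1,3,5]
H [1,3,5]
H [1,3,5]
H [1,3,5]
H [1,3,5]
H [1,3,5]
H [1,3,5]
H [1,3,5]
H [1,3,5]
H [1,3,5]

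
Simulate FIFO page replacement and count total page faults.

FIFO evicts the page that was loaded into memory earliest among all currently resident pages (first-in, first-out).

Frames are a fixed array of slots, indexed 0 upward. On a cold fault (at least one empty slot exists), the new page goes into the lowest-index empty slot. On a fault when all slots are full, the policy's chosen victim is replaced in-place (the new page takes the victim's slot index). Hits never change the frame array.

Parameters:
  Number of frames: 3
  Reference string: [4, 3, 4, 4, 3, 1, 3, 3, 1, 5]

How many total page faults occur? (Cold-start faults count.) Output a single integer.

Step 0: ref 4 → FAULT, frames=[4,-,-]
Step 1: ref 3 → FAULT, frames=[4,3,-]
Step 2: ref 4 → HIT, frames=[4,3,-]
Step 3: ref 4 → HIT, frames=[4,3,-]
Step 4: ref 3 → HIT, frames=[4,3,-]
Step 5: ref 1 → FAULT, frames=[4,3,1]
Step 6: ref 3 → HIT, frames=[4,3,1]
Step 7: ref 3 → HIT, frames=[4,3,1]
Step 8: ref 1 → HIT, frames=[4,3,1]
Step 9: ref 5 → FAULT (evict 4), frames=[5,3,1]
Total faults: 4

Answer: 4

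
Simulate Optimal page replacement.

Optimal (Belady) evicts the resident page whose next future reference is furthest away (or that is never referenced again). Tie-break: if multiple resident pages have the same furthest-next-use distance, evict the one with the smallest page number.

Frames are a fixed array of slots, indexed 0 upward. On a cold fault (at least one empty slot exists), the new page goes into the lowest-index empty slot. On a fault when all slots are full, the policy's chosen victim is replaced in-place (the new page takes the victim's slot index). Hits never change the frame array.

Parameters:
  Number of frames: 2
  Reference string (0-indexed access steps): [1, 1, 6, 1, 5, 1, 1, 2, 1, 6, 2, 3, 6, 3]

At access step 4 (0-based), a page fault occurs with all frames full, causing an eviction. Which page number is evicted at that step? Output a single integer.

Answer: 6

Derivation:
Step 0: ref 1 -> FAULT, frames=[1,-]
Step 1: ref 1 -> HIT, frames=[1,-]
Step 2: ref 6 -> FAULT, frames=[1,6]
Step 3: ref 1 -> HIT, frames=[1,6]
Step 4: ref 5 -> FAULT, evict 6, frames=[1,5]
At step 4: evicted page 6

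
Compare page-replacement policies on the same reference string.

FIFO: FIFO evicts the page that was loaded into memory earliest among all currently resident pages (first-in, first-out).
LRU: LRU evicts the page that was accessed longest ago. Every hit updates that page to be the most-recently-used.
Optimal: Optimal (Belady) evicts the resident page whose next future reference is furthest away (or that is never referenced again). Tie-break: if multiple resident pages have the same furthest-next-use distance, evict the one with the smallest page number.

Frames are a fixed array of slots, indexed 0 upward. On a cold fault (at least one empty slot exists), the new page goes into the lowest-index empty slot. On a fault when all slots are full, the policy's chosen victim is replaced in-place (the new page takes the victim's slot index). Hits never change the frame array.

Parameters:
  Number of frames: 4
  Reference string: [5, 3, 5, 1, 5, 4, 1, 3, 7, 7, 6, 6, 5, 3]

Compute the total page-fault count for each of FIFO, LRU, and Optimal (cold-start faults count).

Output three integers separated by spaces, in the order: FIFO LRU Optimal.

Answer: 8 7 6

Derivation:
--- FIFO ---
  step 0: ref 5 -> FAULT, frames=[5,-,-,-] (faults so far: 1)
  step 1: ref 3 -> FAULT, frames=[5,3,-,-] (faults so far: 2)
  step 2: ref 5 -> HIT, frames=[5,3,-,-] (faults so far: 2)
  step 3: ref 1 -> FAULT, frames=[5,3,1,-] (faults so far: 3)
  step 4: ref 5 -> HIT, frames=[5,3,1,-] (faults so far: 3)
  step 5: ref 4 -> FAULT, frames=[5,3,1,4] (faults so far: 4)
  step 6: ref 1 -> HIT, frames=[5,3,1,4] (faults so far: 4)
  step 7: ref 3 -> HIT, frames=[5,3,1,4] (faults so far: 4)
  step 8: ref 7 -> FAULT, evict 5, frames=[7,3,1,4] (faults so far: 5)
  step 9: ref 7 -> HIT, frames=[7,3,1,4] (faults so far: 5)
  step 10: ref 6 -> FAULT, evict 3, frames=[7,6,1,4] (faults so far: 6)
  step 11: ref 6 -> HIT, frames=[7,6,1,4] (faults so far: 6)
  step 12: ref 5 -> FAULT, evict 1, frames=[7,6,5,4] (faults so far: 7)
  step 13: ref 3 -> FAULT, evict 4, frames=[7,6,5,3] (faults so far: 8)
  FIFO total faults: 8
--- LRU ---
  step 0: ref 5 -> FAULT, frames=[5,-,-,-] (faults so far: 1)
  step 1: ref 3 -> FAULT, frames=[5,3,-,-] (faults so far: 2)
  step 2: ref 5 -> HIT, frames=[5,3,-,-] (faults so far: 2)
  step 3: ref 1 -> FAULT, frames=[5,3,1,-] (faults so far: 3)
  step 4: ref 5 -> HIT, frames=[5,3,1,-] (faults so far: 3)
  step 5: ref 4 -> FAULT, frames=[5,3,1,4] (faults so far: 4)
  step 6: ref 1 -> HIT, frames=[5,3,1,4] (faults so far: 4)
  step 7: ref 3 -> HIT, frames=[5,3,1,4] (faults so far: 4)
  step 8: ref 7 -> FAULT, evict 5, frames=[7,3,1,4] (faults so far: 5)
  step 9: ref 7 -> HIT, frames=[7,3,1,4] (faults so far: 5)
  step 10: ref 6 -> FAULT, evict 4, frames=[7,3,1,6] (faults so far: 6)
  step 11: ref 6 -> HIT, frames=[7,3,1,6] (faults so far: 6)
  step 12: ref 5 -> FAULT, evict 1, frames=[7,3,5,6] (faults so far: 7)
  step 13: ref 3 -> HIT, frames=[7,3,5,6] (faults so far: 7)
  LRU total faults: 7
--- Optimal ---
  step 0: ref 5 -> FAULT, frames=[5,-,-,-] (faults so far: 1)
  step 1: ref 3 -> FAULT, frames=[5,3,-,-] (faults so far: 2)
  step 2: ref 5 -> HIT, frames=[5,3,-,-] (faults so far: 2)
  step 3: ref 1 -> FAULT, frames=[5,3,1,-] (faults so far: 3)
  step 4: ref 5 -> HIT, frames=[5,3,1,-] (faults so far: 3)
  step 5: ref 4 -> FAULT, frames=[5,3,1,4] (faults so far: 4)
  step 6: ref 1 -> HIT, frames=[5,3,1,4] (faults so far: 4)
  step 7: ref 3 -> HIT, frames=[5,3,1,4] (faults so far: 4)
  step 8: ref 7 -> FAULT, evict 1, frames=[5,3,7,4] (faults so far: 5)
  step 9: ref 7 -> HIT, frames=[5,3,7,4] (faults so far: 5)
  step 10: ref 6 -> FAULT, evict 4, frames=[5,3,7,6] (faults so far: 6)
  step 11: ref 6 -> HIT, frames=[5,3,7,6] (faults so far: 6)
  step 12: ref 5 -> HIT, frames=[5,3,7,6] (faults so far: 6)
  step 13: ref 3 -> HIT, frames=[5,3,7,6] (faults so far: 6)
  Optimal total faults: 6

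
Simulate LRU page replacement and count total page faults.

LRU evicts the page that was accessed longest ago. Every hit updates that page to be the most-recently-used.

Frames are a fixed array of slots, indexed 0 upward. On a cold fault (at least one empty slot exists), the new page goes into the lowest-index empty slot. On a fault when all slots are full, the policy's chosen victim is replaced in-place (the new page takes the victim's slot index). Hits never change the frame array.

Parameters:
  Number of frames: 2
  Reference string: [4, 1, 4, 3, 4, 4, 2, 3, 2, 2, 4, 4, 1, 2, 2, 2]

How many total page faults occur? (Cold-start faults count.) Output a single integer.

Answer: 8

Derivation:
Step 0: ref 4 → FAULT, frames=[4,-]
Step 1: ref 1 → FAULT, frames=[4,1]
Step 2: ref 4 → HIT, frames=[4,1]
Step 3: ref 3 → FAULT (evict 1), frames=[4,3]
Step 4: ref 4 → HIT, frames=[4,3]
Step 5: ref 4 → HIT, frames=[4,3]
Step 6: ref 2 → FAULT (evict 3), frames=[4,2]
Step 7: ref 3 → FAULT (evict 4), frames=[3,2]
Step 8: ref 2 → HIT, frames=[3,2]
Step 9: ref 2 → HIT, frames=[3,2]
Step 10: ref 4 → FAULT (evict 3), frames=[4,2]
Step 11: ref 4 → HIT, frames=[4,2]
Step 12: ref 1 → FAULT (evict 2), frames=[4,1]
Step 13: ref 2 → FAULT (evict 4), frames=[2,1]
Step 14: ref 2 → HIT, frames=[2,1]
Step 15: ref 2 → HIT, frames=[2,1]
Total faults: 8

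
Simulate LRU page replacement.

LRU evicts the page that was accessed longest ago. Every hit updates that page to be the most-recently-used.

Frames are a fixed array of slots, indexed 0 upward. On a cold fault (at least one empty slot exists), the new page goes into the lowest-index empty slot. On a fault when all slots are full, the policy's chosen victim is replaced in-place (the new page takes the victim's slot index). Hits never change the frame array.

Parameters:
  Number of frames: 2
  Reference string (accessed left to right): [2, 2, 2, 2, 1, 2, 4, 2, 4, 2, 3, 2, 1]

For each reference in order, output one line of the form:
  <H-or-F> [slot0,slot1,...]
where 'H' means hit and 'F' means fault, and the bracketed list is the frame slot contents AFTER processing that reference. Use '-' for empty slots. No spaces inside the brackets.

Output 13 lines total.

F [2,-]
H [2,-]
H [2,-]
H [2,-]
F [2,1]
H [2,1]
F [2,4]
H [2,4]
H [2,4]
H [2,4]
F [2,3]
H [2,3]
F [2,1]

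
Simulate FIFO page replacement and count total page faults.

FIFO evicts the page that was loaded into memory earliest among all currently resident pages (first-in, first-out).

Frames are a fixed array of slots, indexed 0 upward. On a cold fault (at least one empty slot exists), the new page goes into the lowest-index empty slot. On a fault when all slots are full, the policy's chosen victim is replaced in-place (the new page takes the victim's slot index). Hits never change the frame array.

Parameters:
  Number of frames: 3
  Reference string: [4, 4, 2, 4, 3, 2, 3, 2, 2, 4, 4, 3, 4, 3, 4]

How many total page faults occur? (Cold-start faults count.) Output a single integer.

Step 0: ref 4 → FAULT, frames=[4,-,-]
Step 1: ref 4 → HIT, frames=[4,-,-]
Step 2: ref 2 → FAULT, frames=[4,2,-]
Step 3: ref 4 → HIT, frames=[4,2,-]
Step 4: ref 3 → FAULT, frames=[4,2,3]
Step 5: ref 2 → HIT, frames=[4,2,3]
Step 6: ref 3 → HIT, frames=[4,2,3]
Step 7: ref 2 → HIT, frames=[4,2,3]
Step 8: ref 2 → HIT, frames=[4,2,3]
Step 9: ref 4 → HIT, frames=[4,2,3]
Step 10: ref 4 → HIT, frames=[4,2,3]
Step 11: ref 3 → HIT, frames=[4,2,3]
Step 12: ref 4 → HIT, frames=[4,2,3]
Step 13: ref 3 → HIT, frames=[4,2,3]
Step 14: ref 4 → HIT, frames=[4,2,3]
Total faults: 3

Answer: 3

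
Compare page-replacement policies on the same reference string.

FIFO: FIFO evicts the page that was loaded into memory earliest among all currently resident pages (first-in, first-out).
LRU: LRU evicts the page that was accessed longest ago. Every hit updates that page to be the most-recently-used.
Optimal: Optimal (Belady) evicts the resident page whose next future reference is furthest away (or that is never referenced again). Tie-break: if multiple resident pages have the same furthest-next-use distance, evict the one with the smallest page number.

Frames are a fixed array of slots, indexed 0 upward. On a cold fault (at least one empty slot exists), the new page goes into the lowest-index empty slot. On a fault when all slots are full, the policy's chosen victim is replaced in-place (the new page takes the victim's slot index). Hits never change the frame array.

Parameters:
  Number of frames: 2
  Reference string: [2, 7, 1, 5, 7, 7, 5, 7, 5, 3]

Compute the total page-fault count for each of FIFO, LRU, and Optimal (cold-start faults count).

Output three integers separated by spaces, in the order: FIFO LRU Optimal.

Answer: 6 6 5

Derivation:
--- FIFO ---
  step 0: ref 2 -> FAULT, frames=[2,-] (faults so far: 1)
  step 1: ref 7 -> FAULT, frames=[2,7] (faults so far: 2)
  step 2: ref 1 -> FAULT, evict 2, frames=[1,7] (faults so far: 3)
  step 3: ref 5 -> FAULT, evict 7, frames=[1,5] (faults so far: 4)
  step 4: ref 7 -> FAULT, evict 1, frames=[7,5] (faults so far: 5)
  step 5: ref 7 -> HIT, frames=[7,5] (faults so far: 5)
  step 6: ref 5 -> HIT, frames=[7,5] (faults so far: 5)
  step 7: ref 7 -> HIT, frames=[7,5] (faults so far: 5)
  step 8: ref 5 -> HIT, frames=[7,5] (faults so far: 5)
  step 9: ref 3 -> FAULT, evict 5, frames=[7,3] (faults so far: 6)
  FIFO total faults: 6
--- LRU ---
  step 0: ref 2 -> FAULT, frames=[2,-] (faults so far: 1)
  step 1: ref 7 -> FAULT, frames=[2,7] (faults so far: 2)
  step 2: ref 1 -> FAULT, evict 2, frames=[1,7] (faults so far: 3)
  step 3: ref 5 -> FAULT, evict 7, frames=[1,5] (faults so far: 4)
  step 4: ref 7 -> FAULT, evict 1, frames=[7,5] (faults so far: 5)
  step 5: ref 7 -> HIT, frames=[7,5] (faults so far: 5)
  step 6: ref 5 -> HIT, frames=[7,5] (faults so far: 5)
  step 7: ref 7 -> HIT, frames=[7,5] (faults so far: 5)
  step 8: ref 5 -> HIT, frames=[7,5] (faults so far: 5)
  step 9: ref 3 -> FAULT, evict 7, frames=[3,5] (faults so far: 6)
  LRU total faults: 6
--- Optimal ---
  step 0: ref 2 -> FAULT, frames=[2,-] (faults so far: 1)
  step 1: ref 7 -> FAULT, frames=[2,7] (faults so far: 2)
  step 2: ref 1 -> FAULT, evict 2, frames=[1,7] (faults so far: 3)
  step 3: ref 5 -> FAULT, evict 1, frames=[5,7] (faults so far: 4)
  step 4: ref 7 -> HIT, frames=[5,7] (faults so far: 4)
  step 5: ref 7 -> HIT, frames=[5,7] (faults so far: 4)
  step 6: ref 5 -> HIT, frames=[5,7] (faults so far: 4)
  step 7: ref 7 -> HIT, frames=[5,7] (faults so far: 4)
  step 8: ref 5 -> HIT, frames=[5,7] (faults so far: 4)
  step 9: ref 3 -> FAULT, evict 5, frames=[3,7] (faults so far: 5)
  Optimal total faults: 5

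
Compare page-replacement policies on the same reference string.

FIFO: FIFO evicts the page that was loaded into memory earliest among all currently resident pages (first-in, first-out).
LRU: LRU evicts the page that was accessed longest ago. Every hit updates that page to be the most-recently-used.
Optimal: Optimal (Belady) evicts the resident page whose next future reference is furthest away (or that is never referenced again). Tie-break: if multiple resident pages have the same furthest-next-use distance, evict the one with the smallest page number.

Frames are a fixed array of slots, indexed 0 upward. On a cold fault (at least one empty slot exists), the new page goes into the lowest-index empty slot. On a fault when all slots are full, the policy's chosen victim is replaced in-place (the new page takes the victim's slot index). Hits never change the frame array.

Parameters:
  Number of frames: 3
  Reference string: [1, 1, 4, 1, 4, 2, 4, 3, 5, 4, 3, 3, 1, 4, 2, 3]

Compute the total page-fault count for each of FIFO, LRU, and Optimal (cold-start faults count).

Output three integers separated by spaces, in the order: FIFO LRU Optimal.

--- FIFO ---
  step 0: ref 1 -> FAULT, frames=[1,-,-] (faults so far: 1)
  step 1: ref 1 -> HIT, frames=[1,-,-] (faults so far: 1)
  step 2: ref 4 -> FAULT, frames=[1,4,-] (faults so far: 2)
  step 3: ref 1 -> HIT, frames=[1,4,-] (faults so far: 2)
  step 4: ref 4 -> HIT, frames=[1,4,-] (faults so far: 2)
  step 5: ref 2 -> FAULT, frames=[1,4,2] (faults so far: 3)
  step 6: ref 4 -> HIT, frames=[1,4,2] (faults so far: 3)
  step 7: ref 3 -> FAULT, evict 1, frames=[3,4,2] (faults so far: 4)
  step 8: ref 5 -> FAULT, evict 4, frames=[3,5,2] (faults so far: 5)
  step 9: ref 4 -> FAULT, evict 2, frames=[3,5,4] (faults so far: 6)
  step 10: ref 3 -> HIT, frames=[3,5,4] (faults so far: 6)
  step 11: ref 3 -> HIT, frames=[3,5,4] (faults so far: 6)
  step 12: ref 1 -> FAULT, evict 3, frames=[1,5,4] (faults so far: 7)
  step 13: ref 4 -> HIT, frames=[1,5,4] (faults so far: 7)
  step 14: ref 2 -> FAULT, evict 5, frames=[1,2,4] (faults so far: 8)
  step 15: ref 3 -> FAULT, evict 4, frames=[1,2,3] (faults so far: 9)
  FIFO total faults: 9
--- LRU ---
  step 0: ref 1 -> FAULT, frames=[1,-,-] (faults so far: 1)
  step 1: ref 1 -> HIT, frames=[1,-,-] (faults so far: 1)
  step 2: ref 4 -> FAULT, frames=[1,4,-] (faults so far: 2)
  step 3: ref 1 -> HIT, frames=[1,4,-] (faults so far: 2)
  step 4: ref 4 -> HIT, frames=[1,4,-] (faults so far: 2)
  step 5: ref 2 -> FAULT, frames=[1,4,2] (faults so far: 3)
  step 6: ref 4 -> HIT, frames=[1,4,2] (faults so far: 3)
  step 7: ref 3 -> FAULT, evict 1, frames=[3,4,2] (faults so far: 4)
  step 8: ref 5 -> FAULT, evict 2, frames=[3,4,5] (faults so far: 5)
  step 9: ref 4 -> HIT, frames=[3,4,5] (faults so far: 5)
  step 10: ref 3 -> HIT, frames=[3,4,5] (faults so far: 5)
  step 11: ref 3 -> HIT, frames=[3,4,5] (faults so far: 5)
  step 12: ref 1 -> FAULT, evict 5, frames=[3,4,1] (faults so far: 6)
  step 13: ref 4 -> HIT, frames=[3,4,1] (faults so far: 6)
  step 14: ref 2 -> FAULT, evict 3, frames=[2,4,1] (faults so far: 7)
  step 15: ref 3 -> FAULT, evict 1, frames=[2,4,3] (faults so far: 8)
  LRU total faults: 8
--- Optimal ---
  step 0: ref 1 -> FAULT, frames=[1,-,-] (faults so far: 1)
  step 1: ref 1 -> HIT, frames=[1,-,-] (faults so far: 1)
  step 2: ref 4 -> FAULT, frames=[1,4,-] (faults so far: 2)
  step 3: ref 1 -> HIT, frames=[1,4,-] (faults so far: 2)
  step 4: ref 4 -> HIT, frames=[1,4,-] (faults so far: 2)
  step 5: ref 2 -> FAULT, frames=[1,4,2] (faults so far: 3)
  step 6: ref 4 -> HIT, frames=[1,4,2] (faults so far: 3)
  step 7: ref 3 -> FAULT, evict 2, frames=[1,4,3] (faults so far: 4)
  step 8: ref 5 -> FAULT, evict 1, frames=[5,4,3] (faults so far: 5)
  step 9: ref 4 -> HIT, frames=[5,4,3] (faults so far: 5)
  step 10: ref 3 -> HIT, frames=[5,4,3] (faults so far: 5)
  step 11: ref 3 -> HIT, frames=[5,4,3] (faults so far: 5)
  step 12: ref 1 -> FAULT, evict 5, frames=[1,4,3] (faults so far: 6)
  step 13: ref 4 -> HIT, frames=[1,4,3] (faults so far: 6)
  step 14: ref 2 -> FAULT, evict 1, frames=[2,4,3] (faults so far: 7)
  step 15: ref 3 -> HIT, frames=[2,4,3] (faults so far: 7)
  Optimal total faults: 7

Answer: 9 8 7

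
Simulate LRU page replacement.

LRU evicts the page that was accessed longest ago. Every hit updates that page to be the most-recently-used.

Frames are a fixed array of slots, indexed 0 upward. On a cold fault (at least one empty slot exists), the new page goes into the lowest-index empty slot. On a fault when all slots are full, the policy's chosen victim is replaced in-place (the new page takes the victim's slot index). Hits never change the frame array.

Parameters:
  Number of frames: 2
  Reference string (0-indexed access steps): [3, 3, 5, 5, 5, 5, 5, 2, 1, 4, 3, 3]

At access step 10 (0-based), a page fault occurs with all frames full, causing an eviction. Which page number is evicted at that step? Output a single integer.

Step 0: ref 3 -> FAULT, frames=[3,-]
Step 1: ref 3 -> HIT, frames=[3,-]
Step 2: ref 5 -> FAULT, frames=[3,5]
Step 3: ref 5 -> HIT, frames=[3,5]
Step 4: ref 5 -> HIT, frames=[3,5]
Step 5: ref 5 -> HIT, frames=[3,5]
Step 6: ref 5 -> HIT, frames=[3,5]
Step 7: ref 2 -> FAULT, evict 3, frames=[2,5]
Step 8: ref 1 -> FAULT, evict 5, frames=[2,1]
Step 9: ref 4 -> FAULT, evict 2, frames=[4,1]
Step 10: ref 3 -> FAULT, evict 1, frames=[4,3]
At step 10: evicted page 1

Answer: 1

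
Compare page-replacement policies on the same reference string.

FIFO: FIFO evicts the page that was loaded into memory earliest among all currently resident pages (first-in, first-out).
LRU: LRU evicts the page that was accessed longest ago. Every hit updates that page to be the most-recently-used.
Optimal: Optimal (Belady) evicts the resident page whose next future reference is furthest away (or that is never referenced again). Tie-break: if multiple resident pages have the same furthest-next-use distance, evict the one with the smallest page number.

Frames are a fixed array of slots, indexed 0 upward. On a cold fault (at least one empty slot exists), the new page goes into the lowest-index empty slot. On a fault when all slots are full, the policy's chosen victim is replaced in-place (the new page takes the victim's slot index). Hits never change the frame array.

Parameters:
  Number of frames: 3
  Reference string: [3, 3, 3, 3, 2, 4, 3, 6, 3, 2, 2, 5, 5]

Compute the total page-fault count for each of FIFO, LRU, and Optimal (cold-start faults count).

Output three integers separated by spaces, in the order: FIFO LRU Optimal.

--- FIFO ---
  step 0: ref 3 -> FAULT, frames=[3,-,-] (faults so far: 1)
  step 1: ref 3 -> HIT, frames=[3,-,-] (faults so far: 1)
  step 2: ref 3 -> HIT, frames=[3,-,-] (faults so far: 1)
  step 3: ref 3 -> HIT, frames=[3,-,-] (faults so far: 1)
  step 4: ref 2 -> FAULT, frames=[3,2,-] (faults so far: 2)
  step 5: ref 4 -> FAULT, frames=[3,2,4] (faults so far: 3)
  step 6: ref 3 -> HIT, frames=[3,2,4] (faults so far: 3)
  step 7: ref 6 -> FAULT, evict 3, frames=[6,2,4] (faults so far: 4)
  step 8: ref 3 -> FAULT, evict 2, frames=[6,3,4] (faults so far: 5)
  step 9: ref 2 -> FAULT, evict 4, frames=[6,3,2] (faults so far: 6)
  step 10: ref 2 -> HIT, frames=[6,3,2] (faults so far: 6)
  step 11: ref 5 -> FAULT, evict 6, frames=[5,3,2] (faults so far: 7)
  step 12: ref 5 -> HIT, frames=[5,3,2] (faults so far: 7)
  FIFO total faults: 7
--- LRU ---
  step 0: ref 3 -> FAULT, frames=[3,-,-] (faults so far: 1)
  step 1: ref 3 -> HIT, frames=[3,-,-] (faults so far: 1)
  step 2: ref 3 -> HIT, frames=[3,-,-] (faults so far: 1)
  step 3: ref 3 -> HIT, frames=[3,-,-] (faults so far: 1)
  step 4: ref 2 -> FAULT, frames=[3,2,-] (faults so far: 2)
  step 5: ref 4 -> FAULT, frames=[3,2,4] (faults so far: 3)
  step 6: ref 3 -> HIT, frames=[3,2,4] (faults so far: 3)
  step 7: ref 6 -> FAULT, evict 2, frames=[3,6,4] (faults so far: 4)
  step 8: ref 3 -> HIT, frames=[3,6,4] (faults so far: 4)
  step 9: ref 2 -> FAULT, evict 4, frames=[3,6,2] (faults so far: 5)
  step 10: ref 2 -> HIT, frames=[3,6,2] (faults so far: 5)
  step 11: ref 5 -> FAULT, evict 6, frames=[3,5,2] (faults so far: 6)
  step 12: ref 5 -> HIT, frames=[3,5,2] (faults so far: 6)
  LRU total faults: 6
--- Optimal ---
  step 0: ref 3 -> FAULT, frames=[3,-,-] (faults so far: 1)
  step 1: ref 3 -> HIT, frames=[3,-,-] (faults so far: 1)
  step 2: ref 3 -> HIT, frames=[3,-,-] (faults so far: 1)
  step 3: ref 3 -> HIT, frames=[3,-,-] (faults so far: 1)
  step 4: ref 2 -> FAULT, frames=[3,2,-] (faults so far: 2)
  step 5: ref 4 -> FAULT, frames=[3,2,4] (faults so far: 3)
  step 6: ref 3 -> HIT, frames=[3,2,4] (faults so far: 3)
  step 7: ref 6 -> FAULT, evict 4, frames=[3,2,6] (faults so far: 4)
  step 8: ref 3 -> HIT, frames=[3,2,6] (faults so far: 4)
  step 9: ref 2 -> HIT, frames=[3,2,6] (faults so far: 4)
  step 10: ref 2 -> HIT, frames=[3,2,6] (faults so far: 4)
  step 11: ref 5 -> FAULT, evict 2, frames=[3,5,6] (faults so far: 5)
  step 12: ref 5 -> HIT, frames=[3,5,6] (faults so far: 5)
  Optimal total faults: 5

Answer: 7 6 5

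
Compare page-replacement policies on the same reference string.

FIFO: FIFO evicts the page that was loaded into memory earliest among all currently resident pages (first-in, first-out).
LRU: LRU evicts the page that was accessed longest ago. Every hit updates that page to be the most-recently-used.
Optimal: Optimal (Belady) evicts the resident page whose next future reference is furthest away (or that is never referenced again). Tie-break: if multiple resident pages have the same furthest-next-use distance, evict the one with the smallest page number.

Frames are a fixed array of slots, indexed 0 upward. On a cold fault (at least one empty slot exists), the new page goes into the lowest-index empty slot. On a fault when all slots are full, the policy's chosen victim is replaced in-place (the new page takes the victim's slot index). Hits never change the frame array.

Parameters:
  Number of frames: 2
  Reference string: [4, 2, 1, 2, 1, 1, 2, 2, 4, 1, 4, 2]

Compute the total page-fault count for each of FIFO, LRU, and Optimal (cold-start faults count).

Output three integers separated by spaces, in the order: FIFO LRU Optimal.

Answer: 5 6 5

Derivation:
--- FIFO ---
  step 0: ref 4 -> FAULT, frames=[4,-] (faults so far: 1)
  step 1: ref 2 -> FAULT, frames=[4,2] (faults so far: 2)
  step 2: ref 1 -> FAULT, evict 4, frames=[1,2] (faults so far: 3)
  step 3: ref 2 -> HIT, frames=[1,2] (faults so far: 3)
  step 4: ref 1 -> HIT, frames=[1,2] (faults so far: 3)
  step 5: ref 1 -> HIT, frames=[1,2] (faults so far: 3)
  step 6: ref 2 -> HIT, frames=[1,2] (faults so far: 3)
  step 7: ref 2 -> HIT, frames=[1,2] (faults so far: 3)
  step 8: ref 4 -> FAULT, evict 2, frames=[1,4] (faults so far: 4)
  step 9: ref 1 -> HIT, frames=[1,4] (faults so far: 4)
  step 10: ref 4 -> HIT, frames=[1,4] (faults so far: 4)
  step 11: ref 2 -> FAULT, evict 1, frames=[2,4] (faults so far: 5)
  FIFO total faults: 5
--- LRU ---
  step 0: ref 4 -> FAULT, frames=[4,-] (faults so far: 1)
  step 1: ref 2 -> FAULT, frames=[4,2] (faults so far: 2)
  step 2: ref 1 -> FAULT, evict 4, frames=[1,2] (faults so far: 3)
  step 3: ref 2 -> HIT, frames=[1,2] (faults so far: 3)
  step 4: ref 1 -> HIT, frames=[1,2] (faults so far: 3)
  step 5: ref 1 -> HIT, frames=[1,2] (faults so far: 3)
  step 6: ref 2 -> HIT, frames=[1,2] (faults so far: 3)
  step 7: ref 2 -> HIT, frames=[1,2] (faults so far: 3)
  step 8: ref 4 -> FAULT, evict 1, frames=[4,2] (faults so far: 4)
  step 9: ref 1 -> FAULT, evict 2, frames=[4,1] (faults so far: 5)
  step 10: ref 4 -> HIT, frames=[4,1] (faults so far: 5)
  step 11: ref 2 -> FAULT, evict 1, frames=[4,2] (faults so far: 6)
  LRU total faults: 6
--- Optimal ---
  step 0: ref 4 -> FAULT, frames=[4,-] (faults so far: 1)
  step 1: ref 2 -> FAULT, frames=[4,2] (faults so far: 2)
  step 2: ref 1 -> FAULT, evict 4, frames=[1,2] (faults so far: 3)
  step 3: ref 2 -> HIT, frames=[1,2] (faults so far: 3)
  step 4: ref 1 -> HIT, frames=[1,2] (faults so far: 3)
  step 5: ref 1 -> HIT, frames=[1,2] (faults so far: 3)
  step 6: ref 2 -> HIT, frames=[1,2] (faults so far: 3)
  step 7: ref 2 -> HIT, frames=[1,2] (faults so far: 3)
  step 8: ref 4 -> FAULT, evict 2, frames=[1,4] (faults so far: 4)
  step 9: ref 1 -> HIT, frames=[1,4] (faults so far: 4)
  step 10: ref 4 -> HIT, frames=[1,4] (faults so far: 4)
  step 11: ref 2 -> FAULT, evict 1, frames=[2,4] (faults so far: 5)
  Optimal total faults: 5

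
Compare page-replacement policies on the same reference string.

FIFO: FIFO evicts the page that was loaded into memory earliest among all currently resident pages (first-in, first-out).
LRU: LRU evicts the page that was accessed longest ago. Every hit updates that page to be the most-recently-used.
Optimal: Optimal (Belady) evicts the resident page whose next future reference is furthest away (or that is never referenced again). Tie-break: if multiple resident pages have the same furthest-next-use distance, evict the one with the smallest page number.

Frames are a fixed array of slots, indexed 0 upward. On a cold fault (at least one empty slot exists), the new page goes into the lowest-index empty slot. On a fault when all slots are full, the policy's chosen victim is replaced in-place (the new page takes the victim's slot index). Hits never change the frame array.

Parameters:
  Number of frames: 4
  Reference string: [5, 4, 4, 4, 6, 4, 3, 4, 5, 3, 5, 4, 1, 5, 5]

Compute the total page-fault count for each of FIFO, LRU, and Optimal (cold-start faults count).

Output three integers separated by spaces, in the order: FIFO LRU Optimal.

--- FIFO ---
  step 0: ref 5 -> FAULT, frames=[5,-,-,-] (faults so far: 1)
  step 1: ref 4 -> FAULT, frames=[5,4,-,-] (faults so far: 2)
  step 2: ref 4 -> HIT, frames=[5,4,-,-] (faults so far: 2)
  step 3: ref 4 -> HIT, frames=[5,4,-,-] (faults so far: 2)
  step 4: ref 6 -> FAULT, frames=[5,4,6,-] (faults so far: 3)
  step 5: ref 4 -> HIT, frames=[5,4,6,-] (faults so far: 3)
  step 6: ref 3 -> FAULT, frames=[5,4,6,3] (faults so far: 4)
  step 7: ref 4 -> HIT, frames=[5,4,6,3] (faults so far: 4)
  step 8: ref 5 -> HIT, frames=[5,4,6,3] (faults so far: 4)
  step 9: ref 3 -> HIT, frames=[5,4,6,3] (faults so far: 4)
  step 10: ref 5 -> HIT, frames=[5,4,6,3] (faults so far: 4)
  step 11: ref 4 -> HIT, frames=[5,4,6,3] (faults so far: 4)
  step 12: ref 1 -> FAULT, evict 5, frames=[1,4,6,3] (faults so far: 5)
  step 13: ref 5 -> FAULT, evict 4, frames=[1,5,6,3] (faults so far: 6)
  step 14: ref 5 -> HIT, frames=[1,5,6,3] (faults so far: 6)
  FIFO total faults: 6
--- LRU ---
  step 0: ref 5 -> FAULT, frames=[5,-,-,-] (faults so far: 1)
  step 1: ref 4 -> FAULT, frames=[5,4,-,-] (faults so far: 2)
  step 2: ref 4 -> HIT, frames=[5,4,-,-] (faults so far: 2)
  step 3: ref 4 -> HIT, frames=[5,4,-,-] (faults so far: 2)
  step 4: ref 6 -> FAULT, frames=[5,4,6,-] (faults so far: 3)
  step 5: ref 4 -> HIT, frames=[5,4,6,-] (faults so far: 3)
  step 6: ref 3 -> FAULT, frames=[5,4,6,3] (faults so far: 4)
  step 7: ref 4 -> HIT, frames=[5,4,6,3] (faults so far: 4)
  step 8: ref 5 -> HIT, frames=[5,4,6,3] (faults so far: 4)
  step 9: ref 3 -> HIT, frames=[5,4,6,3] (faults so far: 4)
  step 10: ref 5 -> HIT, frames=[5,4,6,3] (faults so far: 4)
  step 11: ref 4 -> HIT, frames=[5,4,6,3] (faults so far: 4)
  step 12: ref 1 -> FAULT, evict 6, frames=[5,4,1,3] (faults so far: 5)
  step 13: ref 5 -> HIT, frames=[5,4,1,3] (faults so far: 5)
  step 14: ref 5 -> HIT, frames=[5,4,1,3] (faults so far: 5)
  LRU total faults: 5
--- Optimal ---
  step 0: ref 5 -> FAULT, frames=[5,-,-,-] (faults so far: 1)
  step 1: ref 4 -> FAULT, frames=[5,4,-,-] (faults so far: 2)
  step 2: ref 4 -> HIT, frames=[5,4,-,-] (faults so far: 2)
  step 3: ref 4 -> HIT, frames=[5,4,-,-] (faults so far: 2)
  step 4: ref 6 -> FAULT, frames=[5,4,6,-] (faults so far: 3)
  step 5: ref 4 -> HIT, frames=[5,4,6,-] (faults so far: 3)
  step 6: ref 3 -> FAULT, frames=[5,4,6,3] (faults so far: 4)
  step 7: ref 4 -> HIT, frames=[5,4,6,3] (faults so far: 4)
  step 8: ref 5 -> HIT, frames=[5,4,6,3] (faults so far: 4)
  step 9: ref 3 -> HIT, frames=[5,4,6,3] (faults so far: 4)
  step 10: ref 5 -> HIT, frames=[5,4,6,3] (faults so far: 4)
  step 11: ref 4 -> HIT, frames=[5,4,6,3] (faults so far: 4)
  step 12: ref 1 -> FAULT, evict 3, frames=[5,4,6,1] (faults so far: 5)
  step 13: ref 5 -> HIT, frames=[5,4,6,1] (faults so far: 5)
  step 14: ref 5 -> HIT, frames=[5,4,6,1] (faults so far: 5)
  Optimal total faults: 5

Answer: 6 5 5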